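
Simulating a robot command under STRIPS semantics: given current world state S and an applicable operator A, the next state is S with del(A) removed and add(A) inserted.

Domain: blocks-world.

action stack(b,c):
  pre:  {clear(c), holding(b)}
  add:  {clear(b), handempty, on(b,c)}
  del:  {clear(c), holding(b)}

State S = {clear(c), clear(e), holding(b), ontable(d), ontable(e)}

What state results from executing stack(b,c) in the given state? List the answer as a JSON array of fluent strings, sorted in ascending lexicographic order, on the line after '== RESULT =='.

Progress:
  pre ⊆ S: {clear(c), holding(b)} ⊆ S  — applicable
  S \ del = {clear(e), ontable(d), ontable(e)}
  ∪ add   = {clear(b), clear(e), handempty, on(b,c), ontable(d), ontable(e)}

== RESULT ==
["clear(b)", "clear(e)", "handempty", "on(b,c)", "ontable(d)", "ontable(e)"]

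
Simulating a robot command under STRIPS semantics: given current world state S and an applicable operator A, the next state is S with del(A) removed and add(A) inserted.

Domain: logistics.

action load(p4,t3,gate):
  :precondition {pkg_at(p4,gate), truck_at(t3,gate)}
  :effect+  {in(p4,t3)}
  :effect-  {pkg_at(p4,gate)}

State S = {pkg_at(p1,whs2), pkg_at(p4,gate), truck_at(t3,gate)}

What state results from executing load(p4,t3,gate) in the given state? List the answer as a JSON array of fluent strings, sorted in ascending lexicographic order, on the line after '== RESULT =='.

Progress:
  pre ⊆ S: {pkg_at(p4,gate), truck_at(t3,gate)} ⊆ S  — applicable
  S \ del = {pkg_at(p1,whs2), truck_at(t3,gate)}
  ∪ add   = {in(p4,t3), pkg_at(p1,whs2), truck_at(t3,gate)}

== RESULT ==
["in(p4,t3)", "pkg_at(p1,whs2)", "truck_at(t3,gate)"]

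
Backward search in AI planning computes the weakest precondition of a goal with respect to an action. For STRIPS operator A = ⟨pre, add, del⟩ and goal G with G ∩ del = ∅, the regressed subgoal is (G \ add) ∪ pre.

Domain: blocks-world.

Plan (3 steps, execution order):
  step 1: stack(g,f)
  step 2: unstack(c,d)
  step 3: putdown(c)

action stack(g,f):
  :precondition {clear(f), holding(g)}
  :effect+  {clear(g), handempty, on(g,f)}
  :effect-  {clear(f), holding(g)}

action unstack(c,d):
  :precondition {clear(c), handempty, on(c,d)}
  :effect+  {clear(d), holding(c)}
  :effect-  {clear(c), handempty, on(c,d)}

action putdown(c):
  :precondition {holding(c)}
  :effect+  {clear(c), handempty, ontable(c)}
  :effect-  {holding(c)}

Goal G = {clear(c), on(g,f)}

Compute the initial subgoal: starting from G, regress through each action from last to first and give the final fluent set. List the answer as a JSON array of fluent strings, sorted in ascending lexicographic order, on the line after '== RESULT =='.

Work backward from the goal:
  through step 3 (putdown(c)): drop {clear(c)}, keep {on(g,f)}, require {holding(c)}
    → {holding(c), on(g,f)}
  through step 2 (unstack(c,d)): drop {holding(c)}, keep {on(g,f)}, require {clear(c), handempty, on(c,d)}
    → {clear(c), handempty, on(c,d), on(g,f)}
  through step 1 (stack(g,f)): drop {handempty, on(g,f)}, keep {clear(c), on(c,d)}, require {clear(f), holding(g)}
    → {clear(c), clear(f), holding(g), on(c,d)}

== RESULT ==
["clear(c)", "clear(f)", "holding(g)", "on(c,d)"]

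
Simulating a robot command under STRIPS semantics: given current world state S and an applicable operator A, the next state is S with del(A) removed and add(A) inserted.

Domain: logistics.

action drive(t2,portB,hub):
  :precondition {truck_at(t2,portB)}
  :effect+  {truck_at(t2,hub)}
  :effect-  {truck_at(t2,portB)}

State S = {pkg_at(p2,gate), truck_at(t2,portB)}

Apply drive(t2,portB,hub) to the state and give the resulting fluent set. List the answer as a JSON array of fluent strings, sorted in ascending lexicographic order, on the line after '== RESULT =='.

Progress:
  pre ⊆ S: {truck_at(t2,portB)} ⊆ S  — applicable
  S \ del = {pkg_at(p2,gate)}
  ∪ add   = {pkg_at(p2,gate), truck_at(t2,hub)}

== RESULT ==
["pkg_at(p2,gate)", "truck_at(t2,hub)"]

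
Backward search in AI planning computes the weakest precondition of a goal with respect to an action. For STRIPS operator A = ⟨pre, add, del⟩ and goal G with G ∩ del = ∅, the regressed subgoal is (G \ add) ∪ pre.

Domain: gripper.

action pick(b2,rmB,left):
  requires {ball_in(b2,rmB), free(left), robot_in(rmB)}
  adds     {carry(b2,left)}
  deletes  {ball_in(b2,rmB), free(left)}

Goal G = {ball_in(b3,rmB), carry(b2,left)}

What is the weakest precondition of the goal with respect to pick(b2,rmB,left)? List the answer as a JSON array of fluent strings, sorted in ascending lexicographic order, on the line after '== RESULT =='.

Regress:
  G ∩ del = {}  (empty — regression defined)
  G \ add = {ball_in(b3,rmB), carry(b2,left)} \ {carry(b2,left)} = {ball_in(b3,rmB)}
  ∪ pre   = {ball_in(b3,rmB)} ∪ {ball_in(b2,rmB), free(left), robot_in(rmB)}
          = {ball_in(b2,rmB), ball_in(b3,rmB), free(left), robot_in(rmB)}

== RESULT ==
["ball_in(b2,rmB)", "ball_in(b3,rmB)", "free(left)", "robot_in(rmB)"]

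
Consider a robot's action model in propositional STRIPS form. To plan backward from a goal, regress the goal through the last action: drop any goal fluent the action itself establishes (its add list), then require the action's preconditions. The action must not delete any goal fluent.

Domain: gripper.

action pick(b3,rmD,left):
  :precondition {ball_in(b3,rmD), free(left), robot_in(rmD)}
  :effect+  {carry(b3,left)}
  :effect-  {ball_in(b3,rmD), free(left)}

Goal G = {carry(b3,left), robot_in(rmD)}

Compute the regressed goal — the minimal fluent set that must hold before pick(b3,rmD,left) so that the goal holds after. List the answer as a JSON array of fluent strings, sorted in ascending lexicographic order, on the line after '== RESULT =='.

Compute (G \ add) ∪ pre:
  G ∩ del = {}  (empty — regression defined)
  G \ add = {carry(b3,left), robot_in(rmD)} \ {carry(b3,left)} = {robot_in(rmD)}
  ∪ pre   = {robot_in(rmD)} ∪ {ball_in(b3,rmD), free(left), robot_in(rmD)}
          = {ball_in(b3,rmD), free(left), robot_in(rmD)}

== RESULT ==
["ball_in(b3,rmD)", "free(left)", "robot_in(rmD)"]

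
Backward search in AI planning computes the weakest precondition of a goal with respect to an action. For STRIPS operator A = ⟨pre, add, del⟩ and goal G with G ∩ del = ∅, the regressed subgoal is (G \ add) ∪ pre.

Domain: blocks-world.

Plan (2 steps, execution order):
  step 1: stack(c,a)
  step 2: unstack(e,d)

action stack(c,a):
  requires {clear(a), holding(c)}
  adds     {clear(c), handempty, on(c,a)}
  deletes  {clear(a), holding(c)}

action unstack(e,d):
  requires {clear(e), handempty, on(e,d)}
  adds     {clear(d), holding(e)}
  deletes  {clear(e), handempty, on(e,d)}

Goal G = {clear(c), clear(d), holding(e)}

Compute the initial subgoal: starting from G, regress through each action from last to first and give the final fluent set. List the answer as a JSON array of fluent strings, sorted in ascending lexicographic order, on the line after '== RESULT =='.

Work backward from the goal:
  through step 2 (unstack(e,d)): drop {clear(d), holding(e)}, keep {clear(c)}, require {clear(e), handempty, on(e,d)}
    → {clear(c), clear(e), handempty, on(e,d)}
  through step 1 (stack(c,a)): drop {clear(c), handempty}, keep {clear(e), on(e,d)}, require {clear(a), holding(c)}
    → {clear(a), clear(e), holding(c), on(e,d)}

== RESULT ==
["clear(a)", "clear(e)", "holding(c)", "on(e,d)"]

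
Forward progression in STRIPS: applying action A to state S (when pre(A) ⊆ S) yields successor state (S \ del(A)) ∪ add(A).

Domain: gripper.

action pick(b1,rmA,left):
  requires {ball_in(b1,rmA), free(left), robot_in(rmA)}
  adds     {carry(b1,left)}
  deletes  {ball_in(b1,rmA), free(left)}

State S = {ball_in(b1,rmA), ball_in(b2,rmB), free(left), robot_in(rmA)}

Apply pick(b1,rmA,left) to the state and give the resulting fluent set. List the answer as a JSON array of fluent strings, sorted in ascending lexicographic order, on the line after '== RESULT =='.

Progress:
  pre ⊆ S: {ball_in(b1,rmA), free(left), robot_in(rmA)} ⊆ S  — applicable
  S \ del = {ball_in(b2,rmB), robot_in(rmA)}
  ∪ add   = {ball_in(b2,rmB), carry(b1,left), robot_in(rmA)}

== RESULT ==
["ball_in(b2,rmB)", "carry(b1,left)", "robot_in(rmA)"]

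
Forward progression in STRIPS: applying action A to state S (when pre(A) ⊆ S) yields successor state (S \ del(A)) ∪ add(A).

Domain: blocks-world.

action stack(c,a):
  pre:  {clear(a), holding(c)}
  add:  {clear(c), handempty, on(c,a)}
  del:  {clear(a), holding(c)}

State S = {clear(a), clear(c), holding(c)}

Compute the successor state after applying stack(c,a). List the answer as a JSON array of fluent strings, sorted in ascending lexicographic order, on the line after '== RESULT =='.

Compute (S \ del) ∪ add:
  pre ⊆ S: {clear(a), holding(c)} ⊆ S  — applicable
  S \ del = {clear(c)}
  ∪ add   = {clear(c), handempty, on(c,a)}

== RESULT ==
["clear(c)", "handempty", "on(c,a)"]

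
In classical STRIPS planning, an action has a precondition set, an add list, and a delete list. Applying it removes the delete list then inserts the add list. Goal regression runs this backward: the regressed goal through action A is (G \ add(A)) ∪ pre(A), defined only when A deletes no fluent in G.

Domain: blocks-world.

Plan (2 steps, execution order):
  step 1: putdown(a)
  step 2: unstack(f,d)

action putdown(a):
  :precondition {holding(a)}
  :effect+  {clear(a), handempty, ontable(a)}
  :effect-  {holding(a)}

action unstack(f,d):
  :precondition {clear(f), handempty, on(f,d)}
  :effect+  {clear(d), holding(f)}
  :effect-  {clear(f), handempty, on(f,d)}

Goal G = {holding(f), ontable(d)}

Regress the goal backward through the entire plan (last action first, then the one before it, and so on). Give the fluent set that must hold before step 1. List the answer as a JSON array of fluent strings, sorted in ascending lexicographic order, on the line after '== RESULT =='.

Work backward from the goal:
  through step 2 (unstack(f,d)): drop {holding(f)}, keep {ontable(d)}, require {clear(f), handempty, on(f,d)}
    → {clear(f), handempty, on(f,d), ontable(d)}
  through step 1 (putdown(a)): drop {handempty}, keep {clear(f), on(f,d), ontable(d)}, require {holding(a)}
    → {clear(f), holding(a), on(f,d), ontable(d)}

== RESULT ==
["clear(f)", "holding(a)", "on(f,d)", "ontable(d)"]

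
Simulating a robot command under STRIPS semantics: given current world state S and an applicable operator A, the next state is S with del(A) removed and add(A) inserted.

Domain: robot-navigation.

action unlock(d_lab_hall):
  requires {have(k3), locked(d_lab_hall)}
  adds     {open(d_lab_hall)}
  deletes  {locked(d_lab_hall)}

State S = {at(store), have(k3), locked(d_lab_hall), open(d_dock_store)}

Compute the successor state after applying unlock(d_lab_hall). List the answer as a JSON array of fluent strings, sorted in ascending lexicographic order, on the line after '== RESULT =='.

Progress:
  pre ⊆ S: {have(k3), locked(d_lab_hall)} ⊆ S  — applicable
  S \ del = {at(store), have(k3), open(d_dock_store)}
  ∪ add   = {at(store), have(k3), open(d_dock_store), open(d_lab_hall)}

== RESULT ==
["at(store)", "have(k3)", "open(d_dock_store)", "open(d_lab_hall)"]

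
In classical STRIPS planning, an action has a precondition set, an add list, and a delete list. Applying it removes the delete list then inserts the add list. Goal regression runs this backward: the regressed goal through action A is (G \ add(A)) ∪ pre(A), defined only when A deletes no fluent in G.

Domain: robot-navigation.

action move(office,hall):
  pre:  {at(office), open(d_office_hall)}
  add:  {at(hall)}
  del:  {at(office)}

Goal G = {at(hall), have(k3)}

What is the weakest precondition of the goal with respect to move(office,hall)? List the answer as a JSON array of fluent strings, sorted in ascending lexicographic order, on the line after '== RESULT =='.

Regress:
  G ∩ del = {}  (empty — regression defined)
  G \ add = {at(hall), have(k3)} \ {at(hall)} = {have(k3)}
  ∪ pre   = {have(k3)} ∪ {at(office), open(d_office_hall)}
          = {at(office), have(k3), open(d_office_hall)}

== RESULT ==
["at(office)", "have(k3)", "open(d_office_hall)"]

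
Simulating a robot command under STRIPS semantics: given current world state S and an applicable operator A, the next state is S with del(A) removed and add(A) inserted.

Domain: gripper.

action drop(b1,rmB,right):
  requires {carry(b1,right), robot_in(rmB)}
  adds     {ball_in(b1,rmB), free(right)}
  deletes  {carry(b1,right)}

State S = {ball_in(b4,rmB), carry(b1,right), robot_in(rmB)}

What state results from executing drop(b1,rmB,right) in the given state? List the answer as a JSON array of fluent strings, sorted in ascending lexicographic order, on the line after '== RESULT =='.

Progress:
  pre ⊆ S: {carry(b1,right), robot_in(rmB)} ⊆ S  — applicable
  S \ del = {ball_in(b4,rmB), robot_in(rmB)}
  ∪ add   = {ball_in(b1,rmB), ball_in(b4,rmB), free(right), robot_in(rmB)}

== RESULT ==
["ball_in(b1,rmB)", "ball_in(b4,rmB)", "free(right)", "robot_in(rmB)"]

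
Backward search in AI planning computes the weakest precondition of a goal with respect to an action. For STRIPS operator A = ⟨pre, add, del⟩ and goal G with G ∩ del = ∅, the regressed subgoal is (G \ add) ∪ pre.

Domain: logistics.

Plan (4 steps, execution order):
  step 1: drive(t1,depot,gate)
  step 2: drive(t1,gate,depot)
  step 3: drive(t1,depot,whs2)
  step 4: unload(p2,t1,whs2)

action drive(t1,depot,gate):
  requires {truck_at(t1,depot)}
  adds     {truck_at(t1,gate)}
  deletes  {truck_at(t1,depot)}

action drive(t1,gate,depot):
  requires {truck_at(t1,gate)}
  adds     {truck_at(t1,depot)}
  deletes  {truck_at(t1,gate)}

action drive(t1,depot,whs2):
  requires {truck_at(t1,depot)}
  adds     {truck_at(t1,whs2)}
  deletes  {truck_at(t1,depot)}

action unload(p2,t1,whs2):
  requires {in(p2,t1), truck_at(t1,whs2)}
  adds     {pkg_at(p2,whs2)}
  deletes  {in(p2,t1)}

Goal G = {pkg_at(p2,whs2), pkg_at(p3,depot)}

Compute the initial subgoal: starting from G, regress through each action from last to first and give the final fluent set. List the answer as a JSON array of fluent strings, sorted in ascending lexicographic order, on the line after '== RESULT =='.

Regress step by step:
  through step 4 (unload(p2,t1,whs2)): drop {pkg_at(p2,whs2)}, keep {pkg_at(p3,depot)}, require {in(p2,t1), truck_at(t1,whs2)}
    → {in(p2,t1), pkg_at(p3,depot), truck_at(t1,whs2)}
  through step 3 (drive(t1,depot,whs2)): drop {truck_at(t1,whs2)}, keep {in(p2,t1), pkg_at(p3,depot)}, require {truck_at(t1,depot)}
    → {in(p2,t1), pkg_at(p3,depot), truck_at(t1,depot)}
  through step 2 (drive(t1,gate,depot)): drop {truck_at(t1,depot)}, keep {in(p2,t1), pkg_at(p3,depot)}, require {truck_at(t1,gate)}
    → {in(p2,t1), pkg_at(p3,depot), truck_at(t1,gate)}
  through step 1 (drive(t1,depot,gate)): drop {truck_at(t1,gate)}, keep {in(p2,t1), pkg_at(p3,depot)}, require {truck_at(t1,depot)}
    → {in(p2,t1), pkg_at(p3,depot), truck_at(t1,depot)}

== RESULT ==
["in(p2,t1)", "pkg_at(p3,depot)", "truck_at(t1,depot)"]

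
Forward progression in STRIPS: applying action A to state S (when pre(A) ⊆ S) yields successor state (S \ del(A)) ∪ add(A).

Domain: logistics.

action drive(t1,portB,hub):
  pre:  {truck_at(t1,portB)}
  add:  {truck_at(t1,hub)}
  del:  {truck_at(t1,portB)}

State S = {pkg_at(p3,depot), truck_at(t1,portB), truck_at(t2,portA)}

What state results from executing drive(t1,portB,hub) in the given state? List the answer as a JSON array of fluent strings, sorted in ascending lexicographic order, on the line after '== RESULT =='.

Compute (S \ del) ∪ add:
  pre ⊆ S: {truck_at(t1,portB)} ⊆ S  — applicable
  S \ del = {pkg_at(p3,depot), truck_at(t2,portA)}
  ∪ add   = {pkg_at(p3,depot), truck_at(t1,hub), truck_at(t2,portA)}

== RESULT ==
["pkg_at(p3,depot)", "truck_at(t1,hub)", "truck_at(t2,portA)"]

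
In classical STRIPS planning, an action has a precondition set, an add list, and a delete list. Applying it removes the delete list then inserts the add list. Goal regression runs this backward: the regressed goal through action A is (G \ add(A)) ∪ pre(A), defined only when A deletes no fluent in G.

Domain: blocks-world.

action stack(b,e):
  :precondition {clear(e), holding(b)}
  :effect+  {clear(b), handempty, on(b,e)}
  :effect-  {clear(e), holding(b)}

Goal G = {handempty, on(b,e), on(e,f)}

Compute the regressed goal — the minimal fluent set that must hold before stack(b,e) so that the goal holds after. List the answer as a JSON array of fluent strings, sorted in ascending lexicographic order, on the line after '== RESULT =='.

Regress:
  G ∩ del = {}  (empty — regression defined)
  G \ add = {handempty, on(b,e), on(e,f)} \ {clear(b), handempty, on(b,e)} = {on(e,f)}
  ∪ pre   = {on(e,f)} ∪ {clear(e), holding(b)}
          = {clear(e), holding(b), on(e,f)}

== RESULT ==
["clear(e)", "holding(b)", "on(e,f)"]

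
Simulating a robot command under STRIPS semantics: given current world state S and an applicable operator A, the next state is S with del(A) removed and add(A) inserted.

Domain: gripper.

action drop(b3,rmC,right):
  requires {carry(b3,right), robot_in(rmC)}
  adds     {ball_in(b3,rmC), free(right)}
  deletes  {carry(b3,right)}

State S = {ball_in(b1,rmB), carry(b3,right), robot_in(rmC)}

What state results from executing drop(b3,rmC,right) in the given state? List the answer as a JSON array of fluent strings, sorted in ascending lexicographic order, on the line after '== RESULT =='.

Compute (S \ del) ∪ add:
  pre ⊆ S: {carry(b3,right), robot_in(rmC)} ⊆ S  — applicable
  S \ del = {ball_in(b1,rmB), robot_in(rmC)}
  ∪ add   = {ball_in(b1,rmB), ball_in(b3,rmC), free(right), robot_in(rmC)}

== RESULT ==
["ball_in(b1,rmB)", "ball_in(b3,rmC)", "free(right)", "robot_in(rmC)"]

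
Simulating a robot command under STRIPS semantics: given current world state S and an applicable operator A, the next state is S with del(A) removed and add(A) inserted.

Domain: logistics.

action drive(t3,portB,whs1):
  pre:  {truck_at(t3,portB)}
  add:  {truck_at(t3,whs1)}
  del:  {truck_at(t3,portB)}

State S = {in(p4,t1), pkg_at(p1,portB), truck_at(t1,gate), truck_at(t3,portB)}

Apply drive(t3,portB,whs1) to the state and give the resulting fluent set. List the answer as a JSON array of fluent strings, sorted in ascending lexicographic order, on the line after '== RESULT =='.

Progress:
  pre ⊆ S: {truck_at(t3,portB)} ⊆ S  — applicable
  S \ del = {in(p4,t1), pkg_at(p1,portB), truck_at(t1,gate)}
  ∪ add   = {in(p4,t1), pkg_at(p1,portB), truck_at(t1,gate), truck_at(t3,whs1)}

== RESULT ==
["in(p4,t1)", "pkg_at(p1,portB)", "truck_at(t1,gate)", "truck_at(t3,whs1)"]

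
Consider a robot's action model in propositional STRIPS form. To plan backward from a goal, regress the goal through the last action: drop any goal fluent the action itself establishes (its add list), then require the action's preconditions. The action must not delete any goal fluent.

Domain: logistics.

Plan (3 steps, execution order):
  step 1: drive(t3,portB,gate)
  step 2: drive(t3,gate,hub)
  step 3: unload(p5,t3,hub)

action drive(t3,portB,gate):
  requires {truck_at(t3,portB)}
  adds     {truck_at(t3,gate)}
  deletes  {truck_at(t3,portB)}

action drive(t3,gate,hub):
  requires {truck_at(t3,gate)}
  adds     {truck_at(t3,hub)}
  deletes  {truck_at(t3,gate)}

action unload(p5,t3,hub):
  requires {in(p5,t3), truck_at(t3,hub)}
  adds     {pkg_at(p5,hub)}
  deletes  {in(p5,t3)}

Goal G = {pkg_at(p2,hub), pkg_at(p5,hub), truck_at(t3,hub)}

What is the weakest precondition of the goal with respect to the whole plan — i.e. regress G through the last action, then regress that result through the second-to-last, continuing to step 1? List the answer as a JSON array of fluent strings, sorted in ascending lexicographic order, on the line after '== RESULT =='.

Work backward from the goal:
  through step 3 (unload(p5,t3,hub)): drop {pkg_at(p5,hub)}, keep {pkg_at(p2,hub), truck_at(t3,hub)}, require {in(p5,t3), truck_at(t3,hub)}
    → {in(p5,t3), pkg_at(p2,hub), truck_at(t3,hub)}
  through step 2 (drive(t3,gate,hub)): drop {truck_at(t3,hub)}, keep {in(p5,t3), pkg_at(p2,hub)}, require {truck_at(t3,gate)}
    → {in(p5,t3), pkg_at(p2,hub), truck_at(t3,gate)}
  through step 1 (drive(t3,portB,gate)): drop {truck_at(t3,gate)}, keep {in(p5,t3), pkg_at(p2,hub)}, require {truck_at(t3,portB)}
    → {in(p5,t3), pkg_at(p2,hub), truck_at(t3,portB)}

== RESULT ==
["in(p5,t3)", "pkg_at(p2,hub)", "truck_at(t3,portB)"]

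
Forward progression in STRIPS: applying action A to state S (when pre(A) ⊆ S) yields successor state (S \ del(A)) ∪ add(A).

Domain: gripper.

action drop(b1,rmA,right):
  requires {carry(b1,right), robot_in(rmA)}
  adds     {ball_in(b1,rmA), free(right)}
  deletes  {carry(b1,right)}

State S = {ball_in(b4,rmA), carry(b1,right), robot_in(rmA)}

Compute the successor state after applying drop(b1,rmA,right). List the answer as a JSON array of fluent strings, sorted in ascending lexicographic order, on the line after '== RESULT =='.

Compute (S \ del) ∪ add:
  pre ⊆ S: {carry(b1,right), robot_in(rmA)} ⊆ S  — applicable
  S \ del = {ball_in(b4,rmA), robot_in(rmA)}
  ∪ add   = {ball_in(b1,rmA), ball_in(b4,rmA), free(right), robot_in(rmA)}

== RESULT ==
["ball_in(b1,rmA)", "ball_in(b4,rmA)", "free(right)", "robot_in(rmA)"]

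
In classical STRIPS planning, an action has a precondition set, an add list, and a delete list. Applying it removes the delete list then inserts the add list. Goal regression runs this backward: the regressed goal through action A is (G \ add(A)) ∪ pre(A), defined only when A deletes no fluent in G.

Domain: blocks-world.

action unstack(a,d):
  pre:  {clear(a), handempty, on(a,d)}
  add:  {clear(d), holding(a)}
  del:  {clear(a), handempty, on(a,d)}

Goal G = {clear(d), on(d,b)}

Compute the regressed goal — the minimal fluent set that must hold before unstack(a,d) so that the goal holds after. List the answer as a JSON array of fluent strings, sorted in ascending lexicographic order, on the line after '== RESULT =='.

Regress:
  G ∩ del = {}  (empty — regression defined)
  G \ add = {clear(d), on(d,b)} \ {clear(d), holding(a)} = {on(d,b)}
  ∪ pre   = {on(d,b)} ∪ {clear(a), handempty, on(a,d)}
          = {clear(a), handempty, on(a,d), on(d,b)}

== RESULT ==
["clear(a)", "handempty", "on(a,d)", "on(d,b)"]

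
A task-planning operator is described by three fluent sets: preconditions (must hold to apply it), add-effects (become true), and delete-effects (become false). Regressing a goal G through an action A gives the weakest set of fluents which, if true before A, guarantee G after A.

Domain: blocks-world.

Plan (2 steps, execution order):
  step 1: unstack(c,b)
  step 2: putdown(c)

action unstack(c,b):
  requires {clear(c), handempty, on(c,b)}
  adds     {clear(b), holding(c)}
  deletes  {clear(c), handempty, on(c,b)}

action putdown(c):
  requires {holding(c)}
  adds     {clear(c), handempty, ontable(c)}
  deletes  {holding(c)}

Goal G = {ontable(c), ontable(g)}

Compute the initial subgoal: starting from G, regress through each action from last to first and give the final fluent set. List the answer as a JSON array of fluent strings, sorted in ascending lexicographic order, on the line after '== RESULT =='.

Regress step by step:
  through step 2 (putdown(c)): drop {ontable(c)}, keep {ontable(g)}, require {holding(c)}
    → {holding(c), ontable(g)}
  through step 1 (unstack(c,b)): drop {holding(c)}, keep {ontable(g)}, require {clear(c), handempty, on(c,b)}
    → {clear(c), handempty, on(c,b), ontable(g)}

== RESULT ==
["clear(c)", "handempty", "on(c,b)", "ontable(g)"]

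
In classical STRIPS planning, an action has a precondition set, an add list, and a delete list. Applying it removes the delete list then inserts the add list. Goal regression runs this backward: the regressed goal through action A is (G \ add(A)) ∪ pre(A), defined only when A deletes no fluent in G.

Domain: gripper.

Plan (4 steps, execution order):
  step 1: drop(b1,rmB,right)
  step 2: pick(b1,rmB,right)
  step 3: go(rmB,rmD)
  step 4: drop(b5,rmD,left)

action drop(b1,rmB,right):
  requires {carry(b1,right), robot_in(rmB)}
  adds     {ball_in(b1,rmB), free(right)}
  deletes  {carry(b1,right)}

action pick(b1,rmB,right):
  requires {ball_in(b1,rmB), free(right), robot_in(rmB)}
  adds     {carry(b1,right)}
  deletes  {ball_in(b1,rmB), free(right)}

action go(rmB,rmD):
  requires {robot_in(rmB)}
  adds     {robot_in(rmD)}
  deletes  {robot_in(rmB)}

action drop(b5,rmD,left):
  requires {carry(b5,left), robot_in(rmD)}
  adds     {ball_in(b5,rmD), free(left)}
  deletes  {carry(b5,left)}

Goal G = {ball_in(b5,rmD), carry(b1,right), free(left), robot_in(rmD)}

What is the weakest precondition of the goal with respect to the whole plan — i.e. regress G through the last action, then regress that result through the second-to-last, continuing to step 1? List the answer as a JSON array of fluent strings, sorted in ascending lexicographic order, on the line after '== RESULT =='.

Regress step by step:
  through step 4 (drop(b5,rmD,left)): drop {ball_in(b5,rmD), free(left)}, keep {carry(b1,right), robot_in(rmD)}, require {carry(b5,left), robot_in(rmD)}
    → {carry(b1,right), carry(b5,left), robot_in(rmD)}
  through step 3 (go(rmB,rmD)): drop {robot_in(rmD)}, keep {carry(b1,right), carry(b5,left)}, require {robot_in(rmB)}
    → {carry(b1,right), carry(b5,left), robot_in(rmB)}
  through step 2 (pick(b1,rmB,right)): drop {carry(b1,right)}, keep {carry(b5,left), robot_in(rmB)}, require {ball_in(b1,rmB), free(right), robot_in(rmB)}
    → {ball_in(b1,rmB), carry(b5,left), free(right), robot_in(rmB)}
  through step 1 (drop(b1,rmB,right)): drop {ball_in(b1,rmB), free(right)}, keep {carry(b5,left), robot_in(rmB)}, require {carry(b1,right), robot_in(rmB)}
    → {carry(b1,right), carry(b5,left), robot_in(rmB)}

== RESULT ==
["carry(b1,right)", "carry(b5,left)", "robot_in(rmB)"]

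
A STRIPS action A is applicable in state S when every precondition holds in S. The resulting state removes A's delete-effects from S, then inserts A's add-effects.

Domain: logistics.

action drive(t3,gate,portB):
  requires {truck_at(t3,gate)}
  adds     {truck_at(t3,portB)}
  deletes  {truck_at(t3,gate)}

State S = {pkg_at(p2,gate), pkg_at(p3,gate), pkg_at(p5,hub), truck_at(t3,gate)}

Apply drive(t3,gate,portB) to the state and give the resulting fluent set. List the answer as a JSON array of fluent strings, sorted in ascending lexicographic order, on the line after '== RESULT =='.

Progress:
  pre ⊆ S: {truck_at(t3,gate)} ⊆ S  — applicable
  S \ del = {pkg_at(p2,gate), pkg_at(p3,gate), pkg_at(p5,hub)}
  ∪ add   = {pkg_at(p2,gate), pkg_at(p3,gate), pkg_at(p5,hub), truck_at(t3,portB)}

== RESULT ==
["pkg_at(p2,gate)", "pkg_at(p3,gate)", "pkg_at(p5,hub)", "truck_at(t3,portB)"]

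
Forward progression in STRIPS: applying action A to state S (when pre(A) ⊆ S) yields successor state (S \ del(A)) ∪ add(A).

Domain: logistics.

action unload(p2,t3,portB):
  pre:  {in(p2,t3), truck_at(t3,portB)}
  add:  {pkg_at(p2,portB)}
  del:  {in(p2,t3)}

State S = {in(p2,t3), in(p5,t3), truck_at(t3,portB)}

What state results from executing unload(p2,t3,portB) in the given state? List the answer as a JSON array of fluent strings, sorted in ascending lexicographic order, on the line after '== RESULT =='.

Progress:
  pre ⊆ S: {in(p2,t3), truck_at(t3,portB)} ⊆ S  — applicable
  S \ del = {in(p5,t3), truck_at(t3,portB)}
  ∪ add   = {in(p5,t3), pkg_at(p2,portB), truck_at(t3,portB)}

== RESULT ==
["in(p5,t3)", "pkg_at(p2,portB)", "truck_at(t3,portB)"]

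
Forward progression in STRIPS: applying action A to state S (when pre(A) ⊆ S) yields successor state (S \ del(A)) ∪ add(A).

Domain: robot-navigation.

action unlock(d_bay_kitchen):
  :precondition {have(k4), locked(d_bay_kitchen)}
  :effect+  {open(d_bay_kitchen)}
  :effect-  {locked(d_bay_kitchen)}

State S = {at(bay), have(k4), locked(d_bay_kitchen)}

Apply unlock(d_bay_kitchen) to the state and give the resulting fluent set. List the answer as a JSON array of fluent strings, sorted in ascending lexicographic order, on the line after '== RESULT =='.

Progress:
  pre ⊆ S: {have(k4), locked(d_bay_kitchen)} ⊆ S  — applicable
  S \ del = {at(bay), have(k4)}
  ∪ add   = {at(bay), have(k4), open(d_bay_kitchen)}

== RESULT ==
["at(bay)", "have(k4)", "open(d_bay_kitchen)"]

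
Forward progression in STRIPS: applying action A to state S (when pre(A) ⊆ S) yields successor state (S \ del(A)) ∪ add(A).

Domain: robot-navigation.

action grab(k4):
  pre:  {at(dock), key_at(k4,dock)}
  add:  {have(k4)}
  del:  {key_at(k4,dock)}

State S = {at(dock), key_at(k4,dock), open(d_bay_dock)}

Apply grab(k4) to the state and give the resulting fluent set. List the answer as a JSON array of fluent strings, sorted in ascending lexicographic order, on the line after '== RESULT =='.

Compute (S \ del) ∪ add:
  pre ⊆ S: {at(dock), key_at(k4,dock)} ⊆ S  — applicable
  S \ del = {at(dock), open(d_bay_dock)}
  ∪ add   = {at(dock), have(k4), open(d_bay_dock)}

== RESULT ==
["at(dock)", "have(k4)", "open(d_bay_dock)"]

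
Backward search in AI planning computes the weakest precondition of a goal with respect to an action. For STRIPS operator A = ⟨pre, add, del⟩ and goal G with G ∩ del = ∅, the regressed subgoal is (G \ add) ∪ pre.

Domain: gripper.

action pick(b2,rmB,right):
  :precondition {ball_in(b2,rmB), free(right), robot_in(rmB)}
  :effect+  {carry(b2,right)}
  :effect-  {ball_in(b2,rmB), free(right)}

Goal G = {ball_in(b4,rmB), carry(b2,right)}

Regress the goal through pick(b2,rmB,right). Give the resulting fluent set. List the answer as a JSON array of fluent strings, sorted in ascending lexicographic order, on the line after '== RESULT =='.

Regress:
  G ∩ del = {}  (empty — regression defined)
  G \ add = {ball_in(b4,rmB), carry(b2,right)} \ {carry(b2,right)} = {ball_in(b4,rmB)}
  ∪ pre   = {ball_in(b4,rmB)} ∪ {ball_in(b2,rmB), free(right), robot_in(rmB)}
          = {ball_in(b2,rmB), ball_in(b4,rmB), free(right), robot_in(rmB)}

== RESULT ==
["ball_in(b2,rmB)", "ball_in(b4,rmB)", "free(right)", "robot_in(rmB)"]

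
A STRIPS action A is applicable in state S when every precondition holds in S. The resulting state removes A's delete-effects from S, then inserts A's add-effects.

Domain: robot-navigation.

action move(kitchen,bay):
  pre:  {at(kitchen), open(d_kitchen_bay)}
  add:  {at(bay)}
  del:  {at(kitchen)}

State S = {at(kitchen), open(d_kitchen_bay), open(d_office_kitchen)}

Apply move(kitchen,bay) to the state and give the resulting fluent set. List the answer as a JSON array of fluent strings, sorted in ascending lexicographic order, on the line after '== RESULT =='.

Compute (S \ del) ∪ add:
  pre ⊆ S: {at(kitchen), open(d_kitchen_bay)} ⊆ S  — applicable
  S \ del = {open(d_kitchen_bay), open(d_office_kitchen)}
  ∪ add   = {at(bay), open(d_kitchen_bay), open(d_office_kitchen)}

== RESULT ==
["at(bay)", "open(d_kitchen_bay)", "open(d_office_kitchen)"]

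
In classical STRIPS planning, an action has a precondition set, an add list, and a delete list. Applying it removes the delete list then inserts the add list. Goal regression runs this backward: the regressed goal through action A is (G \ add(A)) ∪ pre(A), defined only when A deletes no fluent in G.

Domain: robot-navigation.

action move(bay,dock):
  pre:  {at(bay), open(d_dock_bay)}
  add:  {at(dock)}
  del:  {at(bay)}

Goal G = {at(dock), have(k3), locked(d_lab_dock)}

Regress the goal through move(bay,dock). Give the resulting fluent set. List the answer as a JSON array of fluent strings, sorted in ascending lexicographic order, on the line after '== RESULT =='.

Compute (G \ add) ∪ pre:
  G ∩ del = {}  (empty — regression defined)
  G \ add = {at(dock), have(k3), locked(d_lab_dock)} \ {at(dock)} = {have(k3), locked(d_lab_dock)}
  ∪ pre   = {have(k3), locked(d_lab_dock)} ∪ {at(bay), open(d_dock_bay)}
          = {at(bay), have(k3), locked(d_lab_dock), open(d_dock_bay)}

== RESULT ==
["at(bay)", "have(k3)", "locked(d_lab_dock)", "open(d_dock_bay)"]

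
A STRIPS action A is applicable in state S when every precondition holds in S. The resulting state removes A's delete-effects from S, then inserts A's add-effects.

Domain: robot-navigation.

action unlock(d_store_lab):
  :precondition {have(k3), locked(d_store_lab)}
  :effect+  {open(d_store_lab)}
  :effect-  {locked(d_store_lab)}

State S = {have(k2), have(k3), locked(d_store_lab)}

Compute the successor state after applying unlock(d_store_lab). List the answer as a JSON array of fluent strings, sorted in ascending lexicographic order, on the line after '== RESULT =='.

Progress:
  pre ⊆ S: {have(k3), locked(d_store_lab)} ⊆ S  — applicable
  S \ del = {have(k2), have(k3)}
  ∪ add   = {have(k2), have(k3), open(d_store_lab)}

== RESULT ==
["have(k2)", "have(k3)", "open(d_store_lab)"]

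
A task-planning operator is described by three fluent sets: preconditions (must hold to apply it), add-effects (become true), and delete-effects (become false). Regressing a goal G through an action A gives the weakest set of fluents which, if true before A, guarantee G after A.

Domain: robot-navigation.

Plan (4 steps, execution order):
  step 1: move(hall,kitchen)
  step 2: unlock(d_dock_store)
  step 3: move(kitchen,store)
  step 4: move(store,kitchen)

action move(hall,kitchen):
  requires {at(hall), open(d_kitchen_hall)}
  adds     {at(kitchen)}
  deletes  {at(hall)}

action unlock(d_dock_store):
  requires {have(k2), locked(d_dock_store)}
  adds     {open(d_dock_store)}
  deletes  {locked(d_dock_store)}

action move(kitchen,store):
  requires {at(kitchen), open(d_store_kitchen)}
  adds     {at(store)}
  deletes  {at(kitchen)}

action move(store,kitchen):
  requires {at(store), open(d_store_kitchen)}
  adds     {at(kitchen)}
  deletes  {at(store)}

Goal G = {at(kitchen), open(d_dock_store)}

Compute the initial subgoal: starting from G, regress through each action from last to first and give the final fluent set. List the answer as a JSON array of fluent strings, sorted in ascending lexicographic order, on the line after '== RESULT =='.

Regress step by step:
  through step 4 (move(store,kitchen)): drop {at(kitchen)}, keep {open(d_dock_store)}, require {at(store), open(d_store_kitchen)}
    → {at(store), open(d_dock_store), open(d_store_kitchen)}
  through step 3 (move(kitchen,store)): drop {at(store)}, keep {open(d_dock_store), open(d_store_kitchen)}, require {at(kitchen), open(d_store_kitchen)}
    → {at(kitchen), open(d_dock_store), open(d_store_kitchen)}
  through step 2 (unlock(d_dock_store)): drop {open(d_dock_store)}, keep {at(kitchen), open(d_store_kitchen)}, require {have(k2), locked(d_dock_store)}
    → {at(kitchen), have(k2), locked(d_dock_store), open(d_store_kitchen)}
  through step 1 (move(hall,kitchen)): drop {at(kitchen)}, keep {have(k2), locked(d_dock_store), open(d_store_kitchen)}, require {at(hall), open(d_kitchen_hall)}
    → {at(hall), have(k2), locked(d_dock_store), open(d_kitchen_hall), open(d_store_kitchen)}

== RESULT ==
["at(hall)", "have(k2)", "locked(d_dock_store)", "open(d_kitchen_hall)", "open(d_store_kitchen)"]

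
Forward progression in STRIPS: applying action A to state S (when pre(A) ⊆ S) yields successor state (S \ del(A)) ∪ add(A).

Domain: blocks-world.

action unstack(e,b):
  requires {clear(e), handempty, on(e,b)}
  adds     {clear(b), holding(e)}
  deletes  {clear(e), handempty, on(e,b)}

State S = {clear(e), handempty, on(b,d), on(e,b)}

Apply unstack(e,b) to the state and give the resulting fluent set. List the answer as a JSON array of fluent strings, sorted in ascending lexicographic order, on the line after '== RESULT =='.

Progress:
  pre ⊆ S: {clear(e), handempty, on(e,b)} ⊆ S  — applicable
  S \ del = {on(b,d)}
  ∪ add   = {clear(b), holding(e), on(b,d)}

== RESULT ==
["clear(b)", "holding(e)", "on(b,d)"]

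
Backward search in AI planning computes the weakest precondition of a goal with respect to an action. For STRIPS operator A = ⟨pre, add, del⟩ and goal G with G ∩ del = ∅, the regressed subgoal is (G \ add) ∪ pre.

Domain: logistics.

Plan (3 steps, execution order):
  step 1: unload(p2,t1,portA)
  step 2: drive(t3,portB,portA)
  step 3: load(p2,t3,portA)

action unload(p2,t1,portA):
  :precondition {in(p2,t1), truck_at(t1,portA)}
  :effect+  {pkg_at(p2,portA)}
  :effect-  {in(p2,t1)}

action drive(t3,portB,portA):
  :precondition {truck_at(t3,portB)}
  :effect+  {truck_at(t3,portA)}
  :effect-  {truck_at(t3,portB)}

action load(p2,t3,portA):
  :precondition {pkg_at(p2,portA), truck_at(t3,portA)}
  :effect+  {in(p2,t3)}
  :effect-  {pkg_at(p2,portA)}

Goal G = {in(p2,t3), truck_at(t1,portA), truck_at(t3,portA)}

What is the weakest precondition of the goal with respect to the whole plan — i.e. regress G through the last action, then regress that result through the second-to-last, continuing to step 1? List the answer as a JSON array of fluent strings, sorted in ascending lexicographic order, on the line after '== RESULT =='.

Regress step by step:
  through step 3 (load(p2,t3,portA)): drop {in(p2,t3)}, keep {truck_at(t1,portA), truck_at(t3,portA)}, require {pkg_at(p2,portA), truck_at(t3,portA)}
    → {pkg_at(p2,portA), truck_at(t1,portA), truck_at(t3,portA)}
  through step 2 (drive(t3,portB,portA)): drop {truck_at(t3,portA)}, keep {pkg_at(p2,portA), truck_at(t1,portA)}, require {truck_at(t3,portB)}
    → {pkg_at(p2,portA), truck_at(t1,portA), truck_at(t3,portB)}
  through step 1 (unload(p2,t1,portA)): drop {pkg_at(p2,portA)}, keep {truck_at(t1,portA), truck_at(t3,portB)}, require {in(p2,t1), truck_at(t1,portA)}
    → {in(p2,t1), truck_at(t1,portA), truck_at(t3,portB)}

== RESULT ==
["in(p2,t1)", "truck_at(t1,portA)", "truck_at(t3,portB)"]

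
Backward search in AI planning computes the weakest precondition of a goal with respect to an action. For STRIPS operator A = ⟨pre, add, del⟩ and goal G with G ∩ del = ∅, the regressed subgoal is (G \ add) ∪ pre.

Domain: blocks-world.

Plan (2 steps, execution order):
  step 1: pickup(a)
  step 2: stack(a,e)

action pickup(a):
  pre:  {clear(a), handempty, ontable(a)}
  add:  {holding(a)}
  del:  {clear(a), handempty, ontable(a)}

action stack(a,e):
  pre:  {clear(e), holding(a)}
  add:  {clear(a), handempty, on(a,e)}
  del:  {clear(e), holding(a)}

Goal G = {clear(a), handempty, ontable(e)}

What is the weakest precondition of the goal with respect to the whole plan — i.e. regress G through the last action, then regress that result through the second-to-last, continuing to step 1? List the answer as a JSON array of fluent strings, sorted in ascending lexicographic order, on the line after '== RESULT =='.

Work backward from the goal:
  through step 2 (stack(a,e)): drop {clear(a), handempty}, keep {ontable(e)}, require {clear(e), holding(a)}
    → {clear(e), holding(a), ontable(e)}
  through step 1 (pickup(a)): drop {holding(a)}, keep {clear(e), ontable(e)}, require {clear(a), handempty, ontable(a)}
    → {clear(a), clear(e), handempty, ontable(a), ontable(e)}

== RESULT ==
["clear(a)", "clear(e)", "handempty", "ontable(a)", "ontable(e)"]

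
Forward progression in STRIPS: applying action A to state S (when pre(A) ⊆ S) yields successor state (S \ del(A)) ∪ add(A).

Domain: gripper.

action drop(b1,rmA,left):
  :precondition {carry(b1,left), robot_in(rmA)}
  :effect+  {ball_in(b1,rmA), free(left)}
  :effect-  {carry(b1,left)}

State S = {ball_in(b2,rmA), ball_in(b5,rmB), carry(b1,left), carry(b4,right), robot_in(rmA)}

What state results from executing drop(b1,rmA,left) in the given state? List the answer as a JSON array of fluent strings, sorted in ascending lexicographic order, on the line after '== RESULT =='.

Compute (S \ del) ∪ add:
  pre ⊆ S: {carry(b1,left), robot_in(rmA)} ⊆ S  — applicable
  S \ del = {ball_in(b2,rmA), ball_in(b5,rmB), carry(b4,right), robot_in(rmA)}
  ∪ add   = {ball_in(b1,rmA), ball_in(b2,rmA), ball_in(b5,rmB), carry(b4,right), free(left), robot_in(rmA)}

== RESULT ==
["ball_in(b1,rmA)", "ball_in(b2,rmA)", "ball_in(b5,rmB)", "carry(b4,right)", "free(left)", "robot_in(rmA)"]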